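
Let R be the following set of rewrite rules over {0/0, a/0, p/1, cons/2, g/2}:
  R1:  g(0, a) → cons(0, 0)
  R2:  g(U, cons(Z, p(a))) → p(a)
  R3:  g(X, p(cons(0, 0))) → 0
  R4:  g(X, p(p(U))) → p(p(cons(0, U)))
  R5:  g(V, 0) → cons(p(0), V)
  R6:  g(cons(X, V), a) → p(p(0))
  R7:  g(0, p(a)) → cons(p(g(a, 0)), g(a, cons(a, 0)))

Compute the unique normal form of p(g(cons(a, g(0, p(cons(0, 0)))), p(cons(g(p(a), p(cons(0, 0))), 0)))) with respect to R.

1. p(g(cons(a, g(0, p(cons(0, 0)))), p(cons(g(p(a), p(cons(0, 0))), 0))))  →  p(g(cons(a, 0), p(cons(g(p(a), p(cons(0, 0))), 0))))   [R3 at 1.1.2]
2. p(g(cons(a, 0), p(cons(g(p(a), p(cons(0, 0))), 0))))  →  p(g(cons(a, 0), p(cons(0, 0))))   [R3 at 1.2.1.1]
3. p(g(cons(a, 0), p(cons(0, 0))))  →  p(0)   [R3 at 1]

p(0)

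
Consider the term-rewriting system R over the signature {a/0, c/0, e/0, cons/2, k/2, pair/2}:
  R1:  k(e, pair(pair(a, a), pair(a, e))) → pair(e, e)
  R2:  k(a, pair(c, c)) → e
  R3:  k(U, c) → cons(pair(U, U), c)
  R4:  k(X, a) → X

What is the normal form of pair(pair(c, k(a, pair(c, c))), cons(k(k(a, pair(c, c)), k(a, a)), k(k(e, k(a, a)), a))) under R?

pair(pair(c, e), cons(e, e))

1. pair(pair(c, k(a, pair(c, c))), cons(k(k(a, pair(c, c)), k(a, a)), k(k(e, k(a, a)), a)))  →  pair(pair(c, e), cons(k(k(a, pair(c, c)), k(a, a)), k(k(e, k(a, a)), a)))   [R2 at 1.2]
2. pair(pair(c, e), cons(k(k(a, pair(c, c)), k(a, a)), k(k(e, k(a, a)), a)))  →  pair(pair(c, e), cons(k(e, k(a, a)), k(k(e, k(a, a)), a)))   [R2 at 2.1.1]
3. pair(pair(c, e), cons(k(e, k(a, a)), k(k(e, k(a, a)), a)))  →  pair(pair(c, e), cons(k(e, a), k(k(e, k(a, a)), a)))   [R4 at 2.1.2]
4. pair(pair(c, e), cons(k(e, a), k(k(e, k(a, a)), a)))  →  pair(pair(c, e), cons(e, k(k(e, k(a, a)), a)))   [R4 at 2.1]
5. pair(pair(c, e), cons(e, k(k(e, k(a, a)), a)))  →  pair(pair(c, e), cons(e, k(e, k(a, a))))   [R4 at 2.2]
6. pair(pair(c, e), cons(e, k(e, k(a, a))))  →  pair(pair(c, e), cons(e, k(e, a)))   [R4 at 2.2.2]
7. pair(pair(c, e), cons(e, k(e, a)))  →  pair(pair(c, e), cons(e, e))   [R4 at 2.2]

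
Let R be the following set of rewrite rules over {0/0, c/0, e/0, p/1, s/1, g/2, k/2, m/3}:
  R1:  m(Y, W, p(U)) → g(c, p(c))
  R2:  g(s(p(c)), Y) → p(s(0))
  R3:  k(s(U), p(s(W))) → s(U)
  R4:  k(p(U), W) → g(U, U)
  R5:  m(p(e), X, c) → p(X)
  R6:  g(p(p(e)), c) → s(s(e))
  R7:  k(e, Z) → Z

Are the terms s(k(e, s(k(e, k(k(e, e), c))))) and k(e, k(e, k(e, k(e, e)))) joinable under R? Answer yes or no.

no — NF(t₁) = s(s(c)), NF(t₂) = e

Reduce t₁ = s(k(e, s(k(e, k(k(e, e), c))))):
1. s(k(e, s(k(e, k(k(e, e), c)))))  →  s(s(k(e, k(k(e, e), c))))   [R7 at 1]
2. s(s(k(e, k(k(e, e), c))))  →  s(s(k(k(e, e), c)))   [R7 at 1.1]
3. s(s(k(k(e, e), c)))  →  s(s(k(e, c)))   [R7 at 1.1.1]
4. s(s(k(e, c)))  →  s(s(c))   [R7 at 1.1]

Reduce t₂ = k(e, k(e, k(e, k(e, e)))):
1. k(e, k(e, k(e, k(e, e))))  →  k(e, k(e, k(e, e)))   [R7 at ε]
2. k(e, k(e, k(e, e)))  →  k(e, k(e, e))   [R7 at ε]
3. k(e, k(e, e))  →  k(e, e)   [R7 at ε]
4. k(e, e)  →  e   [R7 at ε]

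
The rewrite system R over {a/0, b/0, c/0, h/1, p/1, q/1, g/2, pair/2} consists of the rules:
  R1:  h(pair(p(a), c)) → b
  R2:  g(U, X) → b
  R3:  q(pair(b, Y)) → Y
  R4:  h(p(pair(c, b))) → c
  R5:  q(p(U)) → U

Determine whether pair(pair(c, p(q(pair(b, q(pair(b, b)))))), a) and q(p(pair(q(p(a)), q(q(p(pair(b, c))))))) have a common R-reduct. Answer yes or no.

no — NF(t₁) = pair(pair(c, p(b)), a), NF(t₂) = pair(a, c)

Reduce t₁ = pair(pair(c, p(q(pair(b, q(pair(b, b)))))), a):
1. pair(pair(c, p(q(pair(b, q(pair(b, b)))))), a)  →  pair(pair(c, p(q(pair(b, b)))), a)   [R3 at 1.2.1]
2. pair(pair(c, p(q(pair(b, b)))), a)  →  pair(pair(c, p(b)), a)   [R3 at 1.2.1]

Reduce t₂ = q(p(pair(q(p(a)), q(q(p(pair(b, c))))))):
1. q(p(pair(q(p(a)), q(q(p(pair(b, c)))))))  →  pair(q(p(a)), q(q(p(pair(b, c)))))   [R5 at ε]
2. pair(q(p(a)), q(q(p(pair(b, c)))))  →  pair(a, q(q(p(pair(b, c)))))   [R5 at 1]
3. pair(a, q(q(p(pair(b, c)))))  →  pair(a, q(pair(b, c)))   [R5 at 2.1]
4. pair(a, q(pair(b, c)))  →  pair(a, c)   [R3 at 2]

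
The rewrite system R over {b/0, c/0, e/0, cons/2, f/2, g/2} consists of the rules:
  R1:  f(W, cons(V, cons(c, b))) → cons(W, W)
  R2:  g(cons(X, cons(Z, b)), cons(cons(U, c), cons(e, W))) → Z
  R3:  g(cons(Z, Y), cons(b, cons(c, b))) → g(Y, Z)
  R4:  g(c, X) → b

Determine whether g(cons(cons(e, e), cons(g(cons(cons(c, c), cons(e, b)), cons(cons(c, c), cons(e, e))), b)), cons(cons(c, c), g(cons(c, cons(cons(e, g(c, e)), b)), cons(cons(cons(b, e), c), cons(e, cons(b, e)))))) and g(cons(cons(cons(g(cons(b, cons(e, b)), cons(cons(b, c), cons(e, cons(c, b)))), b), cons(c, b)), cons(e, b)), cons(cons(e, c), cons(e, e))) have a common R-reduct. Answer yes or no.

Reduce t₁ = g(cons(cons(e, e), cons(g(cons(cons(c, c), cons(e, b)), cons(cons(c, c), cons(e, e))), b)), cons(cons(c, c), g(cons(c, cons(cons(e, g(c, e)), b)), cons(cons(cons(b, e), c), cons(e, cons(b, e)))))):
1. g(cons(cons(e, e), cons(g(cons(cons(c, c), cons(e, b)), cons(cons(c, c), cons(e, e))), b)), cons(cons(c, c), g(cons(c, cons(cons(e, g(c, e)), b)), cons(cons(cons(b, e), c), cons(e, cons(b, e))))))  →  g(cons(cons(e, e), cons(e, b)), cons(cons(c, c), g(cons(c, cons(cons(e, g(c, e)), b)), cons(cons(cons(b, e), c), cons(e, cons(b, e))))))   [R2 at 1.2.1]
2. g(cons(cons(e, e), cons(e, b)), cons(cons(c, c), g(cons(c, cons(cons(e, g(c, e)), b)), cons(cons(cons(b, e), c), cons(e, cons(b, e))))))  →  g(cons(cons(e, e), cons(e, b)), cons(cons(c, c), cons(e, g(c, e))))   [R2 at 2.2]
3. g(cons(cons(e, e), cons(e, b)), cons(cons(c, c), cons(e, g(c, e))))  →  e   [R2 at ε]

Reduce t₂ = g(cons(cons(cons(g(cons(b, cons(e, b)), cons(cons(b, c), cons(e, cons(c, b)))), b), cons(c, b)), cons(e, b)), cons(cons(e, c), cons(e, e))):
1. g(cons(cons(cons(g(cons(b, cons(e, b)), cons(cons(b, c), cons(e, cons(c, b)))), b), cons(c, b)), cons(e, b)), cons(cons(e, c), cons(e, e)))  →  e   [R2 at ε]

yes — NF(t₁) = e, NF(t₂) = e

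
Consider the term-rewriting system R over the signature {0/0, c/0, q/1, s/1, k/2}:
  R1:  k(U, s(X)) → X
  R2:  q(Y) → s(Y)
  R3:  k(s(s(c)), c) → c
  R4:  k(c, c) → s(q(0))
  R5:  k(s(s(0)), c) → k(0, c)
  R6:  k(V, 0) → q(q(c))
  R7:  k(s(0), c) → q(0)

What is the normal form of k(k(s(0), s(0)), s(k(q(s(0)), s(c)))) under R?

1. k(k(s(0), s(0)), s(k(q(s(0)), s(c))))  →  k(q(s(0)), s(c))   [R1 at ε]
2. k(q(s(0)), s(c))  →  c   [R1 at ε]

c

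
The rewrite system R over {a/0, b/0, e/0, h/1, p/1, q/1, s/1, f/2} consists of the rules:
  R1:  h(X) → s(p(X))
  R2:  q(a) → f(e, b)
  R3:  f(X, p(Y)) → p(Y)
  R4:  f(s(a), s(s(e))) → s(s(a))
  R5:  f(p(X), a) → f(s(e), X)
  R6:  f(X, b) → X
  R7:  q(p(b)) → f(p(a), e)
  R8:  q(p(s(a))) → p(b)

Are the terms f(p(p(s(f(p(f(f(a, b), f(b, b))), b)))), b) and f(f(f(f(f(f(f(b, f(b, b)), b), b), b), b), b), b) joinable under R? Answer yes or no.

no — NF(t₁) = p(p(s(p(a)))), NF(t₂) = b

Reduce t₁ = f(p(p(s(f(p(f(f(a, b), f(b, b))), b)))), b):
1. f(p(p(s(f(p(f(f(a, b), f(b, b))), b)))), b)  →  p(p(s(f(p(f(f(a, b), f(b, b))), b))))   [R6 at ε]
2. p(p(s(f(p(f(f(a, b), f(b, b))), b))))  →  p(p(s(p(f(f(a, b), f(b, b))))))   [R6 at 1.1.1]
3. p(p(s(p(f(f(a, b), f(b, b))))))  →  p(p(s(p(f(a, f(b, b))))))   [R6 at 1.1.1.1.1]
4. p(p(s(p(f(a, f(b, b))))))  →  p(p(s(p(f(a, b)))))   [R6 at 1.1.1.1.2]
5. p(p(s(p(f(a, b)))))  →  p(p(s(p(a))))   [R6 at 1.1.1.1]

Reduce t₂ = f(f(f(f(f(f(f(b, f(b, b)), b), b), b), b), b), b):
1. f(f(f(f(f(f(f(b, f(b, b)), b), b), b), b), b), b)  →  f(f(f(f(f(f(b, f(b, b)), b), b), b), b), b)   [R6 at ε]
2. f(f(f(f(f(f(b, f(b, b)), b), b), b), b), b)  →  f(f(f(f(f(b, f(b, b)), b), b), b), b)   [R6 at ε]
3. f(f(f(f(f(b, f(b, b)), b), b), b), b)  →  f(f(f(f(b, f(b, b)), b), b), b)   [R6 at ε]
4. f(f(f(f(b, f(b, b)), b), b), b)  →  f(f(f(b, f(b, b)), b), b)   [R6 at ε]
5. f(f(f(b, f(b, b)), b), b)  →  f(f(b, f(b, b)), b)   [R6 at ε]
6. f(f(b, f(b, b)), b)  →  f(b, f(b, b))   [R6 at ε]
7. f(b, f(b, b))  →  f(b, b)   [R6 at 2]
8. f(b, b)  →  b   [R6 at ε]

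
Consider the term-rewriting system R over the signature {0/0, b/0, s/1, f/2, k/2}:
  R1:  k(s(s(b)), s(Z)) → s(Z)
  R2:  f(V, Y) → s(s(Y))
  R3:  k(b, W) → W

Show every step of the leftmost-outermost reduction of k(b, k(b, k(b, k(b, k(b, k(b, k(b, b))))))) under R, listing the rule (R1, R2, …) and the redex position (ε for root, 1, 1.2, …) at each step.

b

1. k(b, k(b, k(b, k(b, k(b, k(b, k(b, b)))))))  →  k(b, k(b, k(b, k(b, k(b, k(b, b))))))   [R3 at ε]
2. k(b, k(b, k(b, k(b, k(b, k(b, b))))))  →  k(b, k(b, k(b, k(b, k(b, b)))))   [R3 at ε]
3. k(b, k(b, k(b, k(b, k(b, b)))))  →  k(b, k(b, k(b, k(b, b))))   [R3 at ε]
4. k(b, k(b, k(b, k(b, b))))  →  k(b, k(b, k(b, b)))   [R3 at ε]
5. k(b, k(b, k(b, b)))  →  k(b, k(b, b))   [R3 at ε]
6. k(b, k(b, b))  →  k(b, b)   [R3 at ε]
7. k(b, b)  →  b   [R3 at ε]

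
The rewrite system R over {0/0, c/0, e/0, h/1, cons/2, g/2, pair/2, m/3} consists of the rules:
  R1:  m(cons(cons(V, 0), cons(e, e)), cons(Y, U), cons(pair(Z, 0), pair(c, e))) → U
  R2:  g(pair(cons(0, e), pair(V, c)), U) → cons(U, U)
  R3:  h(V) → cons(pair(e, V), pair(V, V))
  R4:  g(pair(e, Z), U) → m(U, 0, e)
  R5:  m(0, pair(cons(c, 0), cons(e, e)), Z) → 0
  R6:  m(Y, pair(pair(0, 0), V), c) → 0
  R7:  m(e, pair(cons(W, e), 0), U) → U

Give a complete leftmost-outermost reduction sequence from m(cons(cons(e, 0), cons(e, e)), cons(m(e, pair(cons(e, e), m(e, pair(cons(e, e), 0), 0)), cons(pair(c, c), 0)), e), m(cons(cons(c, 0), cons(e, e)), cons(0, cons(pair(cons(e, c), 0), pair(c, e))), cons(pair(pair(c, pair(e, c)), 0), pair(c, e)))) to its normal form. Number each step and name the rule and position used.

e

1. m(cons(cons(e, 0), cons(e, e)), cons(m(e, pair(cons(e, e), m(e, pair(cons(e, e), 0), 0)), cons(pair(c, c), 0)), e), m(cons(cons(c, 0), cons(e, e)), cons(0, cons(pair(cons(e, c), 0), pair(c, e))), cons(pair(pair(c, pair(e, c)), 0), pair(c, e))))  →  m(cons(cons(e, 0), cons(e, e)), cons(m(e, pair(cons(e, e), 0), cons(pair(c, c), 0)), e), m(cons(cons(c, 0), cons(e, e)), cons(0, cons(pair(cons(e, c), 0), pair(c, e))), cons(pair(pair(c, pair(e, c)), 0), pair(c, e))))   [R7 at 2.1.2.2]
2. m(cons(cons(e, 0), cons(e, e)), cons(m(e, pair(cons(e, e), 0), cons(pair(c, c), 0)), e), m(cons(cons(c, 0), cons(e, e)), cons(0, cons(pair(cons(e, c), 0), pair(c, e))), cons(pair(pair(c, pair(e, c)), 0), pair(c, e))))  →  m(cons(cons(e, 0), cons(e, e)), cons(cons(pair(c, c), 0), e), m(cons(cons(c, 0), cons(e, e)), cons(0, cons(pair(cons(e, c), 0), pair(c, e))), cons(pair(pair(c, pair(e, c)), 0), pair(c, e))))   [R7 at 2.1]
3. m(cons(cons(e, 0), cons(e, e)), cons(cons(pair(c, c), 0), e), m(cons(cons(c, 0), cons(e, e)), cons(0, cons(pair(cons(e, c), 0), pair(c, e))), cons(pair(pair(c, pair(e, c)), 0), pair(c, e))))  →  m(cons(cons(e, 0), cons(e, e)), cons(cons(pair(c, c), 0), e), cons(pair(cons(e, c), 0), pair(c, e)))   [R1 at 3]
4. m(cons(cons(e, 0), cons(e, e)), cons(cons(pair(c, c), 0), e), cons(pair(cons(e, c), 0), pair(c, e)))  →  e   [R1 at ε]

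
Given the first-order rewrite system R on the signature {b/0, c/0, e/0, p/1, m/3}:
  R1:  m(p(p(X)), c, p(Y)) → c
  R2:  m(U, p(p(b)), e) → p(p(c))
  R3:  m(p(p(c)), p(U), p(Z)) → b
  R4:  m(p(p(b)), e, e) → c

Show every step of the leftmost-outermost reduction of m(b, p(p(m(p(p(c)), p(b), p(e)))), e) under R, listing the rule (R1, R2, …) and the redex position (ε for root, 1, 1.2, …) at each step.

1. m(b, p(p(m(p(p(c)), p(b), p(e)))), e)  →  m(b, p(p(b)), e)   [R3 at 2.1.1]
2. m(b, p(p(b)), e)  →  p(p(c))   [R2 at ε]

p(p(c))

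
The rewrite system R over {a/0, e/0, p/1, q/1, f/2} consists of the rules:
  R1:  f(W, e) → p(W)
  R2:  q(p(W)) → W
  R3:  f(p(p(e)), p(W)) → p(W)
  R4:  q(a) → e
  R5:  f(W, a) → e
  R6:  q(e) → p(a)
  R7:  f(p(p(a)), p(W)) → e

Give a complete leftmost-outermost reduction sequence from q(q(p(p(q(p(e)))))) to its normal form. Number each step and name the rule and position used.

1. q(q(p(p(q(p(e))))))  →  q(p(q(p(e))))   [R2 at 1]
2. q(p(q(p(e))))  →  q(p(e))   [R2 at ε]
3. q(p(e))  →  e   [R2 at ε]

e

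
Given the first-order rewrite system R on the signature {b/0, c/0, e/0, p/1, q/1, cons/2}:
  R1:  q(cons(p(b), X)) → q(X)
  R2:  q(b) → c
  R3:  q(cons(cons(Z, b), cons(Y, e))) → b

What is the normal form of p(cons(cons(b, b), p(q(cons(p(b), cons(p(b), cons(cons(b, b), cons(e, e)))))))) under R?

p(cons(cons(b, b), p(b)))

1. p(cons(cons(b, b), p(q(cons(p(b), cons(p(b), cons(cons(b, b), cons(e, e))))))))  →  p(cons(cons(b, b), p(q(cons(p(b), cons(cons(b, b), cons(e, e)))))))   [R1 at 1.2.1]
2. p(cons(cons(b, b), p(q(cons(p(b), cons(cons(b, b), cons(e, e)))))))  →  p(cons(cons(b, b), p(q(cons(cons(b, b), cons(e, e))))))   [R1 at 1.2.1]
3. p(cons(cons(b, b), p(q(cons(cons(b, b), cons(e, e))))))  →  p(cons(cons(b, b), p(b)))   [R3 at 1.2.1]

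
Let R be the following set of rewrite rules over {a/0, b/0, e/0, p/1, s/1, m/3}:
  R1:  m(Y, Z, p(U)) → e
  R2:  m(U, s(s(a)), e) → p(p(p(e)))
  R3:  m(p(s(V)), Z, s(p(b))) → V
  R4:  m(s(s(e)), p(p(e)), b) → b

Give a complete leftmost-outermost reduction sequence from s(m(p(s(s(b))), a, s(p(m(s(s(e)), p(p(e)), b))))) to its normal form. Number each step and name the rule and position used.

1. s(m(p(s(s(b))), a, s(p(m(s(s(e)), p(p(e)), b)))))  →  s(m(p(s(s(b))), a, s(p(b))))   [R4 at 1.3.1.1]
2. s(m(p(s(s(b))), a, s(p(b))))  →  s(s(b))   [R3 at 1]

s(s(b))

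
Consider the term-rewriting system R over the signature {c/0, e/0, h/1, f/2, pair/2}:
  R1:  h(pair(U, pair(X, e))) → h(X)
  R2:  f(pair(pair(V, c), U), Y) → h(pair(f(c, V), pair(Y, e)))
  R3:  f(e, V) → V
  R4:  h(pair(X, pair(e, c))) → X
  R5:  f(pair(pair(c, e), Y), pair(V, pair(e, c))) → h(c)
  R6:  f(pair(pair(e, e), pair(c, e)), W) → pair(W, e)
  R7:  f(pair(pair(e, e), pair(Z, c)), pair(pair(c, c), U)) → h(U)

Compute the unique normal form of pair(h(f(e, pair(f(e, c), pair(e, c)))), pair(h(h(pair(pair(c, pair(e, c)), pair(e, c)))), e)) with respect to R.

1. pair(h(f(e, pair(f(e, c), pair(e, c)))), pair(h(h(pair(pair(c, pair(e, c)), pair(e, c)))), e))  →  pair(h(pair(f(e, c), pair(e, c))), pair(h(h(pair(pair(c, pair(e, c)), pair(e, c)))), e))   [R3 at 1.1]
2. pair(h(pair(f(e, c), pair(e, c))), pair(h(h(pair(pair(c, pair(e, c)), pair(e, c)))), e))  →  pair(f(e, c), pair(h(h(pair(pair(c, pair(e, c)), pair(e, c)))), e))   [R4 at 1]
3. pair(f(e, c), pair(h(h(pair(pair(c, pair(e, c)), pair(e, c)))), e))  →  pair(c, pair(h(h(pair(pair(c, pair(e, c)), pair(e, c)))), e))   [R3 at 1]
4. pair(c, pair(h(h(pair(pair(c, pair(e, c)), pair(e, c)))), e))  →  pair(c, pair(h(pair(c, pair(e, c))), e))   [R4 at 2.1.1]
5. pair(c, pair(h(pair(c, pair(e, c))), e))  →  pair(c, pair(c, e))   [R4 at 2.1]

pair(c, pair(c, e))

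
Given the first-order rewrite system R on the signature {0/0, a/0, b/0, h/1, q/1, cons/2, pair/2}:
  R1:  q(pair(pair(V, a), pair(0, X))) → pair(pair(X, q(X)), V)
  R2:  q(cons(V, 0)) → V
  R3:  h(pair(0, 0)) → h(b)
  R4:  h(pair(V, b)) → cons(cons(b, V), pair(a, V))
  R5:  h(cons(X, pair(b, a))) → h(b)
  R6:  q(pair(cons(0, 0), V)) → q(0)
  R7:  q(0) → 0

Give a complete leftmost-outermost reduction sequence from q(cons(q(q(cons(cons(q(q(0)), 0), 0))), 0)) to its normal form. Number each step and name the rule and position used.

1. q(cons(q(q(cons(cons(q(q(0)), 0), 0))), 0))  →  q(q(cons(cons(q(q(0)), 0), 0)))   [R2 at ε]
2. q(q(cons(cons(q(q(0)), 0), 0)))  →  q(cons(q(q(0)), 0))   [R2 at 1]
3. q(cons(q(q(0)), 0))  →  q(q(0))   [R2 at ε]
4. q(q(0))  →  q(0)   [R7 at 1]
5. q(0)  →  0   [R7 at ε]

0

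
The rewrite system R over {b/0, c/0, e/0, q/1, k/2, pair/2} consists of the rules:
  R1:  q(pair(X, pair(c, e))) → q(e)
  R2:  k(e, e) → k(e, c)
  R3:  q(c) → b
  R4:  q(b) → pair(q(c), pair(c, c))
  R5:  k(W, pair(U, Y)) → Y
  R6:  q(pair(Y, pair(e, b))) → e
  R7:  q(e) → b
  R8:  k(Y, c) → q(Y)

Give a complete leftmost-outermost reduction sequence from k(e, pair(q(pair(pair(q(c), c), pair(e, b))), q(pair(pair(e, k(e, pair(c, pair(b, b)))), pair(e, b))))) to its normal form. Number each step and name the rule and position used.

1. k(e, pair(q(pair(pair(q(c), c), pair(e, b))), q(pair(pair(e, k(e, pair(c, pair(b, b)))), pair(e, b)))))  →  q(pair(pair(e, k(e, pair(c, pair(b, b)))), pair(e, b)))   [R5 at ε]
2. q(pair(pair(e, k(e, pair(c, pair(b, b)))), pair(e, b)))  →  e   [R6 at ε]

e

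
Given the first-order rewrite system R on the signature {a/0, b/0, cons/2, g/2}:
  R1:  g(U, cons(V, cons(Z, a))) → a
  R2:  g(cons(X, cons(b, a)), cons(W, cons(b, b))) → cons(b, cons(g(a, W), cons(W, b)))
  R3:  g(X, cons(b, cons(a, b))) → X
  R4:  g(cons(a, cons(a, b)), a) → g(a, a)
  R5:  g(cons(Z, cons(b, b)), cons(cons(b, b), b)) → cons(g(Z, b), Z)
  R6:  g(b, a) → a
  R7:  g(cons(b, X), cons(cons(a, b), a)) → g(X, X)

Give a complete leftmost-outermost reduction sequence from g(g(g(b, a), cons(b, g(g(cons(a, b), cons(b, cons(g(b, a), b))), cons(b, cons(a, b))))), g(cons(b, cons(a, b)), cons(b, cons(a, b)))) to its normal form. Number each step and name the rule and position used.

1. g(g(g(b, a), cons(b, g(g(cons(a, b), cons(b, cons(g(b, a), b))), cons(b, cons(a, b))))), g(cons(b, cons(a, b)), cons(b, cons(a, b))))  →  g(g(a, cons(b, g(g(cons(a, b), cons(b, cons(g(b, a), b))), cons(b, cons(a, b))))), g(cons(b, cons(a, b)), cons(b, cons(a, b))))   [R6 at 1.1]
2. g(g(a, cons(b, g(g(cons(a, b), cons(b, cons(g(b, a), b))), cons(b, cons(a, b))))), g(cons(b, cons(a, b)), cons(b, cons(a, b))))  →  g(g(a, cons(b, g(cons(a, b), cons(b, cons(g(b, a), b))))), g(cons(b, cons(a, b)), cons(b, cons(a, b))))   [R3 at 1.2.2]
3. g(g(a, cons(b, g(cons(a, b), cons(b, cons(g(b, a), b))))), g(cons(b, cons(a, b)), cons(b, cons(a, b))))  →  g(g(a, cons(b, g(cons(a, b), cons(b, cons(a, b))))), g(cons(b, cons(a, b)), cons(b, cons(a, b))))   [R6 at 1.2.2.2.2.1]
4. g(g(a, cons(b, g(cons(a, b), cons(b, cons(a, b))))), g(cons(b, cons(a, b)), cons(b, cons(a, b))))  →  g(g(a, cons(b, cons(a, b))), g(cons(b, cons(a, b)), cons(b, cons(a, b))))   [R3 at 1.2.2]
5. g(g(a, cons(b, cons(a, b))), g(cons(b, cons(a, b)), cons(b, cons(a, b))))  →  g(a, g(cons(b, cons(a, b)), cons(b, cons(a, b))))   [R3 at 1]
6. g(a, g(cons(b, cons(a, b)), cons(b, cons(a, b))))  →  g(a, cons(b, cons(a, b)))   [R3 at 2]
7. g(a, cons(b, cons(a, b)))  →  a   [R3 at ε]

a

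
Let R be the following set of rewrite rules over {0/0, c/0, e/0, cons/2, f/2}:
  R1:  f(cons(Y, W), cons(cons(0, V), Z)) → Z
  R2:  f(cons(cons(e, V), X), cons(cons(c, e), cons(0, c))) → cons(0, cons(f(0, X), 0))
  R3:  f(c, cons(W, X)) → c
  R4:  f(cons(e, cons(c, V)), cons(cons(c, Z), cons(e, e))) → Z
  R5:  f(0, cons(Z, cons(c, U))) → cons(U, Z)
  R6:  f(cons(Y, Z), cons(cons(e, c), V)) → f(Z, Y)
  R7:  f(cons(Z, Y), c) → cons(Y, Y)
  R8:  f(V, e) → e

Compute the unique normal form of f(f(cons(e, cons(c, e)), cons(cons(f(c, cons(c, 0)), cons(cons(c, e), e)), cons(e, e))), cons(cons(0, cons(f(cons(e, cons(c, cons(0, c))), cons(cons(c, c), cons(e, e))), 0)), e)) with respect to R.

e

1. f(f(cons(e, cons(c, e)), cons(cons(f(c, cons(c, 0)), cons(cons(c, e), e)), cons(e, e))), cons(cons(0, cons(f(cons(e, cons(c, cons(0, c))), cons(cons(c, c), cons(e, e))), 0)), e))  →  f(f(cons(e, cons(c, e)), cons(cons(c, cons(cons(c, e), e)), cons(e, e))), cons(cons(0, cons(f(cons(e, cons(c, cons(0, c))), cons(cons(c, c), cons(e, e))), 0)), e))   [R3 at 1.2.1.1]
2. f(f(cons(e, cons(c, e)), cons(cons(c, cons(cons(c, e), e)), cons(e, e))), cons(cons(0, cons(f(cons(e, cons(c, cons(0, c))), cons(cons(c, c), cons(e, e))), 0)), e))  →  f(cons(cons(c, e), e), cons(cons(0, cons(f(cons(e, cons(c, cons(0, c))), cons(cons(c, c), cons(e, e))), 0)), e))   [R4 at 1]
3. f(cons(cons(c, e), e), cons(cons(0, cons(f(cons(e, cons(c, cons(0, c))), cons(cons(c, c), cons(e, e))), 0)), e))  →  e   [R1 at ε]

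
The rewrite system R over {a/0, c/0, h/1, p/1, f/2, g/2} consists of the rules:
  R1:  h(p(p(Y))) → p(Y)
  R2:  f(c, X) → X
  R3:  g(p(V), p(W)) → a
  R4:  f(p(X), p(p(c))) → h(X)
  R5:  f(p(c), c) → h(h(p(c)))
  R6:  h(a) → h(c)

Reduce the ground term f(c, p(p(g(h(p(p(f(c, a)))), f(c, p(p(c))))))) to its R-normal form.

1. f(c, p(p(g(h(p(p(f(c, a)))), f(c, p(p(c)))))))  →  p(p(g(h(p(p(f(c, a)))), f(c, p(p(c))))))   [R2 at ε]
2. p(p(g(h(p(p(f(c, a)))), f(c, p(p(c))))))  →  p(p(g(p(f(c, a)), f(c, p(p(c))))))   [R1 at 1.1.1]
3. p(p(g(p(f(c, a)), f(c, p(p(c))))))  →  p(p(g(p(a), f(c, p(p(c))))))   [R2 at 1.1.1.1]
4. p(p(g(p(a), f(c, p(p(c))))))  →  p(p(g(p(a), p(p(c)))))   [R2 at 1.1.2]
5. p(p(g(p(a), p(p(c)))))  →  p(p(a))   [R3 at 1.1]

p(p(a))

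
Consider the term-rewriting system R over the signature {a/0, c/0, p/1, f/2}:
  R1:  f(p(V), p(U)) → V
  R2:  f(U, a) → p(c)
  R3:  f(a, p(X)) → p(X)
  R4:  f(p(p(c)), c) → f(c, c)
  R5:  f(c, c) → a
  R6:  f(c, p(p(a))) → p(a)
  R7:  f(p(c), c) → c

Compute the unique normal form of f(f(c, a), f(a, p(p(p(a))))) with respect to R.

1. f(f(c, a), f(a, p(p(p(a)))))  →  f(p(c), f(a, p(p(p(a)))))   [R2 at 1]
2. f(p(c), f(a, p(p(p(a)))))  →  f(p(c), p(p(p(a))))   [R3 at 2]
3. f(p(c), p(p(p(a))))  →  c   [R1 at ε]

c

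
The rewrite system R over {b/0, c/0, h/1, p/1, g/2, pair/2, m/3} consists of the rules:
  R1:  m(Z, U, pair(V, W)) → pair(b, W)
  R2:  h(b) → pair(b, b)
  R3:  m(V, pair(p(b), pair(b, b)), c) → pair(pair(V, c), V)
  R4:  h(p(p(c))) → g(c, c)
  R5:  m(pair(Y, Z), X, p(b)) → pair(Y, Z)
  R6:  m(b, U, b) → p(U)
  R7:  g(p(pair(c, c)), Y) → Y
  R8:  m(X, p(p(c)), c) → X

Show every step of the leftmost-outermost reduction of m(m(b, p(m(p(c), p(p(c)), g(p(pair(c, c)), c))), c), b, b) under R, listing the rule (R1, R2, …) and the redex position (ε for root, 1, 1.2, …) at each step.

p(b)

1. m(m(b, p(m(p(c), p(p(c)), g(p(pair(c, c)), c))), c), b, b)  →  m(m(b, p(m(p(c), p(p(c)), c)), c), b, b)   [R7 at 1.2.1.3]
2. m(m(b, p(m(p(c), p(p(c)), c)), c), b, b)  →  m(m(b, p(p(c)), c), b, b)   [R8 at 1.2.1]
3. m(m(b, p(p(c)), c), b, b)  →  m(b, b, b)   [R8 at 1]
4. m(b, b, b)  →  p(b)   [R6 at ε]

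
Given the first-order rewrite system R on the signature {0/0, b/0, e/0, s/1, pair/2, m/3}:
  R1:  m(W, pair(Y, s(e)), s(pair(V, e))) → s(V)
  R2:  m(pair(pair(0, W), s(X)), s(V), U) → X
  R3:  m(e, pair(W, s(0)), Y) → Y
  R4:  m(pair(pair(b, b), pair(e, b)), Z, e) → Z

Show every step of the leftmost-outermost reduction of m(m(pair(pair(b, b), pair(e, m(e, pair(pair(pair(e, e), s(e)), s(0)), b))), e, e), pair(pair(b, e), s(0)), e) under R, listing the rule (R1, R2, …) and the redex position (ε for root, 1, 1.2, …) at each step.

1. m(m(pair(pair(b, b), pair(e, m(e, pair(pair(pair(e, e), s(e)), s(0)), b))), e, e), pair(pair(b, e), s(0)), e)  →  m(m(pair(pair(b, b), pair(e, b)), e, e), pair(pair(b, e), s(0)), e)   [R3 at 1.1.2.2]
2. m(m(pair(pair(b, b), pair(e, b)), e, e), pair(pair(b, e), s(0)), e)  →  m(e, pair(pair(b, e), s(0)), e)   [R4 at 1]
3. m(e, pair(pair(b, e), s(0)), e)  →  e   [R3 at ε]

e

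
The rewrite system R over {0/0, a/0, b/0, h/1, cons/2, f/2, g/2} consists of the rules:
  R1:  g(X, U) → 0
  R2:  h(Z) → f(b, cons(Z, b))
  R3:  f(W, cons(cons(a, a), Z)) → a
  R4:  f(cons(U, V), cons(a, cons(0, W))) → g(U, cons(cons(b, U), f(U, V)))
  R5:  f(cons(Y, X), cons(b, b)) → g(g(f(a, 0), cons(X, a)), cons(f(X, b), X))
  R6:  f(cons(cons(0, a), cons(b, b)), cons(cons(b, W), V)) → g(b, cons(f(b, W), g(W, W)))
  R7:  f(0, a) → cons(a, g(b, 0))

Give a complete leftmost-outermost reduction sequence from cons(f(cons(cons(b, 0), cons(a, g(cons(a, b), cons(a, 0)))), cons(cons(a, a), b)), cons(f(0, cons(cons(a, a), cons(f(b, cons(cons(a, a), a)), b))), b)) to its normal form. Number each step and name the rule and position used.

1. cons(f(cons(cons(b, 0), cons(a, g(cons(a, b), cons(a, 0)))), cons(cons(a, a), b)), cons(f(0, cons(cons(a, a), cons(f(b, cons(cons(a, a), a)), b))), b))  →  cons(a, cons(f(0, cons(cons(a, a), cons(f(b, cons(cons(a, a), a)), b))), b))   [R3 at 1]
2. cons(a, cons(f(0, cons(cons(a, a), cons(f(b, cons(cons(a, a), a)), b))), b))  →  cons(a, cons(a, b))   [R3 at 2.1]

cons(a, cons(a, b))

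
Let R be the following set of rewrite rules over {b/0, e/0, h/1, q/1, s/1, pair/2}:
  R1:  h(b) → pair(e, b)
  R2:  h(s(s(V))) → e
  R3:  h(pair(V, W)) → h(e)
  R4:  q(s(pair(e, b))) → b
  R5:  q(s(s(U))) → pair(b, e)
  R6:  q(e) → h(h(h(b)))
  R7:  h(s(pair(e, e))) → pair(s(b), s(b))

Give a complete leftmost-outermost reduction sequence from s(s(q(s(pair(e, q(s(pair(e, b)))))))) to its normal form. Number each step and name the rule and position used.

1. s(s(q(s(pair(e, q(s(pair(e, b))))))))  →  s(s(q(s(pair(e, b)))))   [R4 at 1.1.1.1.2]
2. s(s(q(s(pair(e, b)))))  →  s(s(b))   [R4 at 1.1]

s(s(b))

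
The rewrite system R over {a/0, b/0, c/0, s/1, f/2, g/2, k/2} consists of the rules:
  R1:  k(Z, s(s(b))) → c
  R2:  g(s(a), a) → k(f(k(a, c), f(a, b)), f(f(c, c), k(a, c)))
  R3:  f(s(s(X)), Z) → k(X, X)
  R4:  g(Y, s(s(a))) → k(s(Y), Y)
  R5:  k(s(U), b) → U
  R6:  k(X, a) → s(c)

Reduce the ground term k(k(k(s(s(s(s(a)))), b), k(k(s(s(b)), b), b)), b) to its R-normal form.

1. k(k(k(s(s(s(s(a)))), b), k(k(s(s(b)), b), b)), b)  →  k(k(s(s(s(a))), k(k(s(s(b)), b), b)), b)   [R5 at 1.1]
2. k(k(s(s(s(a))), k(k(s(s(b)), b), b)), b)  →  k(k(s(s(s(a))), k(s(b), b)), b)   [R5 at 1.2.1]
3. k(k(s(s(s(a))), k(s(b), b)), b)  →  k(k(s(s(s(a))), b), b)   [R5 at 1.2]
4. k(k(s(s(s(a))), b), b)  →  k(s(s(a)), b)   [R5 at 1]
5. k(s(s(a)), b)  →  s(a)   [R5 at ε]

s(a)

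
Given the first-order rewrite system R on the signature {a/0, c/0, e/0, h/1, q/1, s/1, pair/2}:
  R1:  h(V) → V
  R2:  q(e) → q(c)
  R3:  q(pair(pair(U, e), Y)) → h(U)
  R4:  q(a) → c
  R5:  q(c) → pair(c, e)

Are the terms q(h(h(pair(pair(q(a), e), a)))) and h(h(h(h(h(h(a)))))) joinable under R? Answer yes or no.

Reduce t₁ = q(h(h(pair(pair(q(a), e), a)))):
1. q(h(h(pair(pair(q(a), e), a))))  →  q(h(pair(pair(q(a), e), a)))   [R1 at 1]
2. q(h(pair(pair(q(a), e), a)))  →  q(pair(pair(q(a), e), a))   [R1 at 1]
3. q(pair(pair(q(a), e), a))  →  h(q(a))   [R3 at ε]
4. h(q(a))  →  q(a)   [R1 at ε]
5. q(a)  →  c   [R4 at ε]

Reduce t₂ = h(h(h(h(h(h(a)))))):
1. h(h(h(h(h(h(a))))))  →  h(h(h(h(h(a)))))   [R1 at ε]
2. h(h(h(h(h(a)))))  →  h(h(h(h(a))))   [R1 at ε]
3. h(h(h(h(a))))  →  h(h(h(a)))   [R1 at ε]
4. h(h(h(a)))  →  h(h(a))   [R1 at ε]
5. h(h(a))  →  h(a)   [R1 at ε]
6. h(a)  →  a   [R1 at ε]

no — NF(t₁) = c, NF(t₂) = a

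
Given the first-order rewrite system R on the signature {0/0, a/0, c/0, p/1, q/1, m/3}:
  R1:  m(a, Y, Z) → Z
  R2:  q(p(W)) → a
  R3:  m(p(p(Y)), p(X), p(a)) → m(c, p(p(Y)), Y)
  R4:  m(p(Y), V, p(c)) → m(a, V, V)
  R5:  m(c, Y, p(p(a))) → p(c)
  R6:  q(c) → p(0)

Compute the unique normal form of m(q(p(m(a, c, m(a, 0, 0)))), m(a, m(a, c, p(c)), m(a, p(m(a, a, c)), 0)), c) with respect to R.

c

1. m(q(p(m(a, c, m(a, 0, 0)))), m(a, m(a, c, p(c)), m(a, p(m(a, a, c)), 0)), c)  →  m(a, m(a, m(a, c, p(c)), m(a, p(m(a, a, c)), 0)), c)   [R2 at 1]
2. m(a, m(a, m(a, c, p(c)), m(a, p(m(a, a, c)), 0)), c)  →  c   [R1 at ε]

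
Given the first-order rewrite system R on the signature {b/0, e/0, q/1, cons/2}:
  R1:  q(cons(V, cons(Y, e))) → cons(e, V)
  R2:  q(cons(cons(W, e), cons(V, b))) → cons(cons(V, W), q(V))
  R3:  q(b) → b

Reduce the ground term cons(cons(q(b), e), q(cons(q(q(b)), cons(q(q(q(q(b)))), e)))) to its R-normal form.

cons(cons(b, e), cons(e, b))

1. cons(cons(q(b), e), q(cons(q(q(b)), cons(q(q(q(q(b)))), e))))  →  cons(cons(b, e), q(cons(q(q(b)), cons(q(q(q(q(b)))), e))))   [R3 at 1.1]
2. cons(cons(b, e), q(cons(q(q(b)), cons(q(q(q(q(b)))), e))))  →  cons(cons(b, e), cons(e, q(q(b))))   [R1 at 2]
3. cons(cons(b, e), cons(e, q(q(b))))  →  cons(cons(b, e), cons(e, q(b)))   [R3 at 2.2.1]
4. cons(cons(b, e), cons(e, q(b)))  →  cons(cons(b, e), cons(e, b))   [R3 at 2.2]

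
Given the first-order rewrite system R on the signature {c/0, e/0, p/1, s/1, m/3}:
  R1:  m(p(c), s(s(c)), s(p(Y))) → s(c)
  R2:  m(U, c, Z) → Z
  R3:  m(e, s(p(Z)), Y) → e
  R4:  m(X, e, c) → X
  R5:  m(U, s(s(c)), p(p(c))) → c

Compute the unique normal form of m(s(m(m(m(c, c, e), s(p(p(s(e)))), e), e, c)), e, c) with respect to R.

1. m(s(m(m(m(c, c, e), s(p(p(s(e)))), e), e, c)), e, c)  →  s(m(m(m(c, c, e), s(p(p(s(e)))), e), e, c))   [R4 at ε]
2. s(m(m(m(c, c, e), s(p(p(s(e)))), e), e, c))  →  s(m(m(c, c, e), s(p(p(s(e)))), e))   [R4 at 1]
3. s(m(m(c, c, e), s(p(p(s(e)))), e))  →  s(m(e, s(p(p(s(e)))), e))   [R2 at 1.1]
4. s(m(e, s(p(p(s(e)))), e))  →  s(e)   [R3 at 1]

s(e)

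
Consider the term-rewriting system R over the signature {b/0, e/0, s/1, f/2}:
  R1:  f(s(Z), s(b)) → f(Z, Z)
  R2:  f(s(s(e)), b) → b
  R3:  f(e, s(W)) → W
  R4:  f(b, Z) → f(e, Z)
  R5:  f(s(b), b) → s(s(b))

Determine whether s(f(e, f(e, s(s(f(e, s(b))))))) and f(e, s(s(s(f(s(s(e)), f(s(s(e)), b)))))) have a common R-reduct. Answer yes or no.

Reduce t₁ = s(f(e, f(e, s(s(f(e, s(b))))))):
1. s(f(e, f(e, s(s(f(e, s(b)))))))  →  s(f(e, s(f(e, s(b)))))   [R3 at 1.2]
2. s(f(e, s(f(e, s(b)))))  →  s(f(e, s(b)))   [R3 at 1]
3. s(f(e, s(b)))  →  s(b)   [R3 at 1]

Reduce t₂ = f(e, s(s(s(f(s(s(e)), f(s(s(e)), b)))))):
1. f(e, s(s(s(f(s(s(e)), f(s(s(e)), b))))))  →  s(s(f(s(s(e)), f(s(s(e)), b))))   [R3 at ε]
2. s(s(f(s(s(e)), f(s(s(e)), b))))  →  s(s(f(s(s(e)), b)))   [R2 at 1.1.2]
3. s(s(f(s(s(e)), b)))  →  s(s(b))   [R2 at 1.1]

no — NF(t₁) = s(b), NF(t₂) = s(s(b))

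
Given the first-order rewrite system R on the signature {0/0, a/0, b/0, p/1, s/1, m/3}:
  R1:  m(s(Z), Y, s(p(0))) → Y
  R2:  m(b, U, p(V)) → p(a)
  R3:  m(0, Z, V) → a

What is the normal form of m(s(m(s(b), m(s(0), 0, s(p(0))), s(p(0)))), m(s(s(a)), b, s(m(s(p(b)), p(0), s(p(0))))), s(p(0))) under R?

b

1. m(s(m(s(b), m(s(0), 0, s(p(0))), s(p(0)))), m(s(s(a)), b, s(m(s(p(b)), p(0), s(p(0))))), s(p(0)))  →  m(s(s(a)), b, s(m(s(p(b)), p(0), s(p(0)))))   [R1 at ε]
2. m(s(s(a)), b, s(m(s(p(b)), p(0), s(p(0)))))  →  m(s(s(a)), b, s(p(0)))   [R1 at 3.1]
3. m(s(s(a)), b, s(p(0)))  →  b   [R1 at ε]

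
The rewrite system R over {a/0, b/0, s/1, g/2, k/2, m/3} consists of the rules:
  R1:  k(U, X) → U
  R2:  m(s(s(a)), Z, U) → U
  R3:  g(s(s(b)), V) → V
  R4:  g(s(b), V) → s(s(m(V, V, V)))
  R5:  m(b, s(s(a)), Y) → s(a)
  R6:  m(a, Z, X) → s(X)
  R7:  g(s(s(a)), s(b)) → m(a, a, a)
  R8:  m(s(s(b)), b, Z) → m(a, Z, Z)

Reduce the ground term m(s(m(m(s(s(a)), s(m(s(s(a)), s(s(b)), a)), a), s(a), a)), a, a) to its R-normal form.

a

1. m(s(m(m(s(s(a)), s(m(s(s(a)), s(s(b)), a)), a), s(a), a)), a, a)  →  m(s(m(a, s(a), a)), a, a)   [R2 at 1.1.1]
2. m(s(m(a, s(a), a)), a, a)  →  m(s(s(a)), a, a)   [R6 at 1.1]
3. m(s(s(a)), a, a)  →  a   [R2 at ε]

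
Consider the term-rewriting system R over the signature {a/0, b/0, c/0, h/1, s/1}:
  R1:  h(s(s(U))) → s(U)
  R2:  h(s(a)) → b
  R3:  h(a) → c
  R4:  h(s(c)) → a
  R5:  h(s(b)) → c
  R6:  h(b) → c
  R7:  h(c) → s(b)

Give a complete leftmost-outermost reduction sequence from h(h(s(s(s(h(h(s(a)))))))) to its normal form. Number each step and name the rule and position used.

s(c)

1. h(h(s(s(s(h(h(s(a))))))))  →  h(s(s(h(h(s(a))))))   [R1 at 1]
2. h(s(s(h(h(s(a))))))  →  s(h(h(s(a))))   [R1 at ε]
3. s(h(h(s(a))))  →  s(h(b))   [R2 at 1.1]
4. s(h(b))  →  s(c)   [R6 at 1]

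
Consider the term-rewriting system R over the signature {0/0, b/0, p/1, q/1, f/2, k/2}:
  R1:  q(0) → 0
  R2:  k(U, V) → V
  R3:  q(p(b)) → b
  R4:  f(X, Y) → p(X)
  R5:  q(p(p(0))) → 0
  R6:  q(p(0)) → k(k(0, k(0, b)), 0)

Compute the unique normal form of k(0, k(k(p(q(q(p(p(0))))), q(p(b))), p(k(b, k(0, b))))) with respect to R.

1. k(0, k(k(p(q(q(p(p(0))))), q(p(b))), p(k(b, k(0, b)))))  →  k(k(p(q(q(p(p(0))))), q(p(b))), p(k(b, k(0, b))))   [R2 at ε]
2. k(k(p(q(q(p(p(0))))), q(p(b))), p(k(b, k(0, b))))  →  p(k(b, k(0, b)))   [R2 at ε]
3. p(k(b, k(0, b)))  →  p(k(0, b))   [R2 at 1]
4. p(k(0, b))  →  p(b)   [R2 at 1]

p(b)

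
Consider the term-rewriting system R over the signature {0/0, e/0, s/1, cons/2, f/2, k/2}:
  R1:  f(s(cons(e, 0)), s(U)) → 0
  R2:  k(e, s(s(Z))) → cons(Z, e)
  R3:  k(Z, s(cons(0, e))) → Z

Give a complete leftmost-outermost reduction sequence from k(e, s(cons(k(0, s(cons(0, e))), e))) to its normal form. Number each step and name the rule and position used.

e

1. k(e, s(cons(k(0, s(cons(0, e))), e)))  →  k(e, s(cons(0, e)))   [R3 at 2.1.1]
2. k(e, s(cons(0, e)))  →  e   [R3 at ε]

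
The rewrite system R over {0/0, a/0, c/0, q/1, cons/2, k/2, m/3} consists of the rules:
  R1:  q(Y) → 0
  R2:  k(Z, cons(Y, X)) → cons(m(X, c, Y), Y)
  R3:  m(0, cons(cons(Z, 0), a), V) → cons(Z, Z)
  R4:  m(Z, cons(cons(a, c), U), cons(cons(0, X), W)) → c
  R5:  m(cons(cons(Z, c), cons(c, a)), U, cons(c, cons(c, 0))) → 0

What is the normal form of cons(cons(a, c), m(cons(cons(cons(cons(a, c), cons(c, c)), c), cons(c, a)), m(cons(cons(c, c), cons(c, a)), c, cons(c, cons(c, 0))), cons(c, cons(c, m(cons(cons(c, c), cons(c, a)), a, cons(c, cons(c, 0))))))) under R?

cons(cons(a, c), 0)

1. cons(cons(a, c), m(cons(cons(cons(cons(a, c), cons(c, c)), c), cons(c, a)), m(cons(cons(c, c), cons(c, a)), c, cons(c, cons(c, 0))), cons(c, cons(c, m(cons(cons(c, c), cons(c, a)), a, cons(c, cons(c, 0)))))))  →  cons(cons(a, c), m(cons(cons(cons(cons(a, c), cons(c, c)), c), cons(c, a)), 0, cons(c, cons(c, m(cons(cons(c, c), cons(c, a)), a, cons(c, cons(c, 0)))))))   [R5 at 2.2]
2. cons(cons(a, c), m(cons(cons(cons(cons(a, c), cons(c, c)), c), cons(c, a)), 0, cons(c, cons(c, m(cons(cons(c, c), cons(c, a)), a, cons(c, cons(c, 0)))))))  →  cons(cons(a, c), m(cons(cons(cons(cons(a, c), cons(c, c)), c), cons(c, a)), 0, cons(c, cons(c, 0))))   [R5 at 2.3.2.2]
3. cons(cons(a, c), m(cons(cons(cons(cons(a, c), cons(c, c)), c), cons(c, a)), 0, cons(c, cons(c, 0))))  →  cons(cons(a, c), 0)   [R5 at 2]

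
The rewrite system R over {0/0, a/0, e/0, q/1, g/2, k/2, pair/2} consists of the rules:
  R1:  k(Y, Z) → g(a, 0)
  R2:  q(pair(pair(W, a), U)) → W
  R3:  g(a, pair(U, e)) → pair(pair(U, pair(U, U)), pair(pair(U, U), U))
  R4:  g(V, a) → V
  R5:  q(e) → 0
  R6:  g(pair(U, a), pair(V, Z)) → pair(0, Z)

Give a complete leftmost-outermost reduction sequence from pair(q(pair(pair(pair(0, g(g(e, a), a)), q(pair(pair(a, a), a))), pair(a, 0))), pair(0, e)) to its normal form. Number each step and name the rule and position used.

1. pair(q(pair(pair(pair(0, g(g(e, a), a)), q(pair(pair(a, a), a))), pair(a, 0))), pair(0, e))  →  pair(q(pair(pair(pair(0, g(e, a)), q(pair(pair(a, a), a))), pair(a, 0))), pair(0, e))   [R4 at 1.1.1.1.2]
2. pair(q(pair(pair(pair(0, g(e, a)), q(pair(pair(a, a), a))), pair(a, 0))), pair(0, e))  →  pair(q(pair(pair(pair(0, e), q(pair(pair(a, a), a))), pair(a, 0))), pair(0, e))   [R4 at 1.1.1.1.2]
3. pair(q(pair(pair(pair(0, e), q(pair(pair(a, a), a))), pair(a, 0))), pair(0, e))  →  pair(q(pair(pair(pair(0, e), a), pair(a, 0))), pair(0, e))   [R2 at 1.1.1.2]
4. pair(q(pair(pair(pair(0, e), a), pair(a, 0))), pair(0, e))  →  pair(pair(0, e), pair(0, e))   [R2 at 1]

pair(pair(0, e), pair(0, e))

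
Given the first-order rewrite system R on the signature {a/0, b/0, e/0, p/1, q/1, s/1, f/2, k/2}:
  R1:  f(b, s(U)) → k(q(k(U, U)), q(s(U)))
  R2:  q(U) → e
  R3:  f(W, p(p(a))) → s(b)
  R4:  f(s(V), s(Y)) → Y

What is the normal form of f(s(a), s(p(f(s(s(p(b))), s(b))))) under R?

p(b)

1. f(s(a), s(p(f(s(s(p(b))), s(b)))))  →  p(f(s(s(p(b))), s(b)))   [R4 at ε]
2. p(f(s(s(p(b))), s(b)))  →  p(b)   [R4 at 1]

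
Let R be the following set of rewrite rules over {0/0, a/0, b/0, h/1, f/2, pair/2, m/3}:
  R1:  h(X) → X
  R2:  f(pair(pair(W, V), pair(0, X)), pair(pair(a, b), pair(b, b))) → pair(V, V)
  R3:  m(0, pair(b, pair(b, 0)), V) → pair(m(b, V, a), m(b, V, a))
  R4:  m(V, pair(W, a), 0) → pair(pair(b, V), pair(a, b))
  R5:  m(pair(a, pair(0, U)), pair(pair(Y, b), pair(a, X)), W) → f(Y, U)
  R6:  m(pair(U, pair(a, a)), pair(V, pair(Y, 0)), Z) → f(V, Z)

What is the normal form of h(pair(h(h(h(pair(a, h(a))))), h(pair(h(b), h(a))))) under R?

1. h(pair(h(h(h(pair(a, h(a))))), h(pair(h(b), h(a)))))  →  pair(h(h(h(pair(a, h(a))))), h(pair(h(b), h(a))))   [R1 at ε]
2. pair(h(h(h(pair(a, h(a))))), h(pair(h(b), h(a))))  →  pair(h(h(pair(a, h(a)))), h(pair(h(b), h(a))))   [R1 at 1]
3. pair(h(h(pair(a, h(a)))), h(pair(h(b), h(a))))  →  pair(h(pair(a, h(a))), h(pair(h(b), h(a))))   [R1 at 1]
4. pair(h(pair(a, h(a))), h(pair(h(b), h(a))))  →  pair(pair(a, h(a)), h(pair(h(b), h(a))))   [R1 at 1]
5. pair(pair(a, h(a)), h(pair(h(b), h(a))))  →  pair(pair(a, a), h(pair(h(b), h(a))))   [R1 at 1.2]
6. pair(pair(a, a), h(pair(h(b), h(a))))  →  pair(pair(a, a), pair(h(b), h(a)))   [R1 at 2]
7. pair(pair(a, a), pair(h(b), h(a)))  →  pair(pair(a, a), pair(b, h(a)))   [R1 at 2.1]
8. pair(pair(a, a), pair(b, h(a)))  →  pair(pair(a, a), pair(b, a))   [R1 at 2.2]

pair(pair(a, a), pair(b, a))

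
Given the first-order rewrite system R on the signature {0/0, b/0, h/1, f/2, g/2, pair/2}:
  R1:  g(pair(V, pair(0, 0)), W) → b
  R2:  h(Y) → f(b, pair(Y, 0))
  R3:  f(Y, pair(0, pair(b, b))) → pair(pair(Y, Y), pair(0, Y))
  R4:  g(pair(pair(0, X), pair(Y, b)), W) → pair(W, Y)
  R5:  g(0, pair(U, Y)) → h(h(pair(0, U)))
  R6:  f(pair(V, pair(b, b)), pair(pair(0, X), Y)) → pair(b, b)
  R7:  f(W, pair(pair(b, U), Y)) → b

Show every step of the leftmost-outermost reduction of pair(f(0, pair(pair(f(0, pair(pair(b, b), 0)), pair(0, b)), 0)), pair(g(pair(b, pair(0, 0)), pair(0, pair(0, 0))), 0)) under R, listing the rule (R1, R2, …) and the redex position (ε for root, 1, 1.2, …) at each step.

1. pair(f(0, pair(pair(f(0, pair(pair(b, b), 0)), pair(0, b)), 0)), pair(g(pair(b, pair(0, 0)), pair(0, pair(0, 0))), 0))  →  pair(f(0, pair(pair(b, pair(0, b)), 0)), pair(g(pair(b, pair(0, 0)), pair(0, pair(0, 0))), 0))   [R7 at 1.2.1.1]
2. pair(f(0, pair(pair(b, pair(0, b)), 0)), pair(g(pair(b, pair(0, 0)), pair(0, pair(0, 0))), 0))  →  pair(b, pair(g(pair(b, pair(0, 0)), pair(0, pair(0, 0))), 0))   [R7 at 1]
3. pair(b, pair(g(pair(b, pair(0, 0)), pair(0, pair(0, 0))), 0))  →  pair(b, pair(b, 0))   [R1 at 2.1]

pair(b, pair(b, 0))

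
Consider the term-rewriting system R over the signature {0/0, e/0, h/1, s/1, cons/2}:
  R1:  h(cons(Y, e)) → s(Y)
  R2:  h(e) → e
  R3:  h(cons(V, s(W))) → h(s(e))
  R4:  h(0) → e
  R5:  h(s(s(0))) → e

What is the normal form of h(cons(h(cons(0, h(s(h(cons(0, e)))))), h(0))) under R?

1. h(cons(h(cons(0, h(s(h(cons(0, e)))))), h(0)))  →  h(cons(h(cons(0, h(s(s(0))))), h(0)))   [R1 at 1.1.1.2.1.1]
2. h(cons(h(cons(0, h(s(s(0))))), h(0)))  →  h(cons(h(cons(0, e)), h(0)))   [R5 at 1.1.1.2]
3. h(cons(h(cons(0, e)), h(0)))  →  h(cons(s(0), h(0)))   [R1 at 1.1]
4. h(cons(s(0), h(0)))  →  h(cons(s(0), e))   [R4 at 1.2]
5. h(cons(s(0), e))  →  s(s(0))   [R1 at ε]

s(s(0))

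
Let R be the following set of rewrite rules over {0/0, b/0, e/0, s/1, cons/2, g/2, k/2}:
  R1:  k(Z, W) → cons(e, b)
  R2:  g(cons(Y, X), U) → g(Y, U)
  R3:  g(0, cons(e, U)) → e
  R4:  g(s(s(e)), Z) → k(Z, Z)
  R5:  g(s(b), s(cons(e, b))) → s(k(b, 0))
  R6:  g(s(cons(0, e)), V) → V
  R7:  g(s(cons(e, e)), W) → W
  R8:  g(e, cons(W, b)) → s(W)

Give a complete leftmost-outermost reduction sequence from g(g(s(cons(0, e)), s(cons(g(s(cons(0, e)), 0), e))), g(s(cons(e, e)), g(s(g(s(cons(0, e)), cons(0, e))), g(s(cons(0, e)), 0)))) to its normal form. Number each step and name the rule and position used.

1. g(g(s(cons(0, e)), s(cons(g(s(cons(0, e)), 0), e))), g(s(cons(e, e)), g(s(g(s(cons(0, e)), cons(0, e))), g(s(cons(0, e)), 0))))  →  g(s(cons(g(s(cons(0, e)), 0), e)), g(s(cons(e, e)), g(s(g(s(cons(0, e)), cons(0, e))), g(s(cons(0, e)), 0))))   [R6 at 1]
2. g(s(cons(g(s(cons(0, e)), 0), e)), g(s(cons(e, e)), g(s(g(s(cons(0, e)), cons(0, e))), g(s(cons(0, e)), 0))))  →  g(s(cons(0, e)), g(s(cons(e, e)), g(s(g(s(cons(0, e)), cons(0, e))), g(s(cons(0, e)), 0))))   [R6 at 1.1.1]
3. g(s(cons(0, e)), g(s(cons(e, e)), g(s(g(s(cons(0, e)), cons(0, e))), g(s(cons(0, e)), 0))))  →  g(s(cons(e, e)), g(s(g(s(cons(0, e)), cons(0, e))), g(s(cons(0, e)), 0)))   [R6 at ε]
4. g(s(cons(e, e)), g(s(g(s(cons(0, e)), cons(0, e))), g(s(cons(0, e)), 0)))  →  g(s(g(s(cons(0, e)), cons(0, e))), g(s(cons(0, e)), 0))   [R7 at ε]
5. g(s(g(s(cons(0, e)), cons(0, e))), g(s(cons(0, e)), 0))  →  g(s(cons(0, e)), g(s(cons(0, e)), 0))   [R6 at 1.1]
6. g(s(cons(0, e)), g(s(cons(0, e)), 0))  →  g(s(cons(0, e)), 0)   [R6 at ε]
7. g(s(cons(0, e)), 0)  →  0   [R6 at ε]

0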